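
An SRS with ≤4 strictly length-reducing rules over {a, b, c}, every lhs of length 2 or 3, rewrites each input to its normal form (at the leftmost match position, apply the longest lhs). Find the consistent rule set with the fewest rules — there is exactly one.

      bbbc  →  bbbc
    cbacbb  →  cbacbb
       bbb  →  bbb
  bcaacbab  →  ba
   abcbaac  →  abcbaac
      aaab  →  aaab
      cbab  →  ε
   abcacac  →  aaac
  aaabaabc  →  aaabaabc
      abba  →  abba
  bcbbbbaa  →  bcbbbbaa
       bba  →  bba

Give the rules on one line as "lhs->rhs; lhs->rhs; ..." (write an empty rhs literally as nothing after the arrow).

  | bbbc
  | cbacbb
  | bbb
  | bcaacbab => bacbab => baca => ba

bab->a; ca->; cac->ab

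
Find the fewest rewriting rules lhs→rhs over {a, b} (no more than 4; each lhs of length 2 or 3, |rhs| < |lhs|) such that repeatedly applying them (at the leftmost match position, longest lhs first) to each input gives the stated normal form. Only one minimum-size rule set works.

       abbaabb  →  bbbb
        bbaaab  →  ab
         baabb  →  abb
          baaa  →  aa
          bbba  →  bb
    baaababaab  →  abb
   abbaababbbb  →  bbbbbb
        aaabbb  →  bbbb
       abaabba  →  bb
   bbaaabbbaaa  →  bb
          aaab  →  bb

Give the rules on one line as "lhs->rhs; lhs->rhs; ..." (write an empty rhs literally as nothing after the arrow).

aaa->b; aba->bb; ba->

  | abbaabb => ababb => bbbb
  | bbaaab => baab => ab
  | baabb => abb
  | baaa => aa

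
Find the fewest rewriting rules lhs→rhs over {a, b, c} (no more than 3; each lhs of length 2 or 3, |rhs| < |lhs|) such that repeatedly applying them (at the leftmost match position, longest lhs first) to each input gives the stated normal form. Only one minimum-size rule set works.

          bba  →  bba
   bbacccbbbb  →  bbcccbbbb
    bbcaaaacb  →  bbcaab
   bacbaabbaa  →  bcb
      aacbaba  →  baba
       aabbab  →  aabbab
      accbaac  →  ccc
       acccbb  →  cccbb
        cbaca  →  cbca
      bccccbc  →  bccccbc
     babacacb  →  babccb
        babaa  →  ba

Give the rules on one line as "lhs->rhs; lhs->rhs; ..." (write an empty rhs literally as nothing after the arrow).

  | bba
  | bbacccbbbb => bbcccbbbb
  | bbcaaaacb => bbcaab
  | bacbaabbaa => bcbaabbaa => bcbbaa => bcb

aac->; ac->c; baa->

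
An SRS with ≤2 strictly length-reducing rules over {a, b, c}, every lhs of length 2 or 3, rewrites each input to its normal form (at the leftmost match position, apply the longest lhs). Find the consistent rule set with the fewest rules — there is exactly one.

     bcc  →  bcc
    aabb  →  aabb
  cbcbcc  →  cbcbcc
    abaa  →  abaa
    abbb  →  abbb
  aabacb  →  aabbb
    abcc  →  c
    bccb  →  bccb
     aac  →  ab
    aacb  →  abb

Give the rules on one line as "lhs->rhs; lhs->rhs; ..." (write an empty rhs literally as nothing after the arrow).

  | bcc
  | aabb
  | cbcbcc
  | abaa

abc->; ac->b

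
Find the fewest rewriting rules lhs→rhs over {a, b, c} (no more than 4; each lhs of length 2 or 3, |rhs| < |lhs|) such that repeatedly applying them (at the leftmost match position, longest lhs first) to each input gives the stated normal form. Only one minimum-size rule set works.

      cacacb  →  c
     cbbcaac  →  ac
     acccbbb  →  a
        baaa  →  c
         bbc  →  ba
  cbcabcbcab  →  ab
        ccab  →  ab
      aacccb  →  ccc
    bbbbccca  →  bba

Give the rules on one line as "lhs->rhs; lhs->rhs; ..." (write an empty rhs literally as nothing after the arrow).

  | cacacb => acacb => aacb => ccb => c
  | cbbcaac => bcaac => aaac => cac => ac
  | acccbbb => accbb => acb => a
  | baaa => bca => aa => c

aa->c; bc->a; ca->a; cb->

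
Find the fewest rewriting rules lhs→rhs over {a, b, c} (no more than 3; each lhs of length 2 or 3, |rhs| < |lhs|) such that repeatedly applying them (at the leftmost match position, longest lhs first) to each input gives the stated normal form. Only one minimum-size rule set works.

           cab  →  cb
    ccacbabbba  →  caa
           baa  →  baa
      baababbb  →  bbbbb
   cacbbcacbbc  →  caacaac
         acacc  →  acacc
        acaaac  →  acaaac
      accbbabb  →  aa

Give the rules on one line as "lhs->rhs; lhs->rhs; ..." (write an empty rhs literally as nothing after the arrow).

ab->b; cbb->a

  | cab => cb
  | ccacbabbba => ccacbbbba => ccaabba => ccabba => ccbba => caa
  | baa
  | baababbb => bababbb => bbabbb => bbbbb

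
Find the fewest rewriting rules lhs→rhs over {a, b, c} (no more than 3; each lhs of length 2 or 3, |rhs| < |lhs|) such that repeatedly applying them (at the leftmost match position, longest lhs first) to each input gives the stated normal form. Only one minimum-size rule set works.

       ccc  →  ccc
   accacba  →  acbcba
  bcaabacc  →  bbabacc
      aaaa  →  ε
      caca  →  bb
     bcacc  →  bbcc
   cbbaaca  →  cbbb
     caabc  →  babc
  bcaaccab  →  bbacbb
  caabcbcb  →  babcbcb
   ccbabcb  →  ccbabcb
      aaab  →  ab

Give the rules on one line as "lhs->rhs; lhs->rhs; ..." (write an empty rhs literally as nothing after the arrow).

  | ccc
  | accacba => acbcba
  | bcaabacc => bbabacc
  | aaaa => aa => ε

aa->; ca->b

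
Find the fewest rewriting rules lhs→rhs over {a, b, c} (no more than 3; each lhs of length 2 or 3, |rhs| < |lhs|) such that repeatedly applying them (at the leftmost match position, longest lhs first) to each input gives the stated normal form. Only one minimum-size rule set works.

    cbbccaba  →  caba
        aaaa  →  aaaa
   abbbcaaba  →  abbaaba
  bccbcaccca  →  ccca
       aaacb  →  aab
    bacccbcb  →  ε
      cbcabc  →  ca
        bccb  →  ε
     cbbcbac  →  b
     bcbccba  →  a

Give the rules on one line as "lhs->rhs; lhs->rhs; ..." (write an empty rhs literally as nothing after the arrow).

  | cbbccaba => bccaba => caba
  | aaaa
  | abbbcaaba => abbaaba
  | bccbcaccca => cbcaccca => caccca => ccca

ac->; bc->; cb->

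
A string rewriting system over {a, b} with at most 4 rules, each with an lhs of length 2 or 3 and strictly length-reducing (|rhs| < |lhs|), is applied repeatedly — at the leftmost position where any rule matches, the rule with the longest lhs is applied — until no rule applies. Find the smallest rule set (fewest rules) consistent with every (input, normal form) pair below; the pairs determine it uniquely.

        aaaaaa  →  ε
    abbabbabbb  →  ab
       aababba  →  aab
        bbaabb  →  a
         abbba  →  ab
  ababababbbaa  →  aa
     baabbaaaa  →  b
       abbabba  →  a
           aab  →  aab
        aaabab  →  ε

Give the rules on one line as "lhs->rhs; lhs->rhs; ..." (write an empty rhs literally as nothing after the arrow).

  | aaaaaa => aaa => ε
  | abbabbabbb => abbabbb => abbb => ab
  | aababba => aabbba => aaba => aab
  | bbaabb => abb => a

aaa->; ba->b; bb->; bba->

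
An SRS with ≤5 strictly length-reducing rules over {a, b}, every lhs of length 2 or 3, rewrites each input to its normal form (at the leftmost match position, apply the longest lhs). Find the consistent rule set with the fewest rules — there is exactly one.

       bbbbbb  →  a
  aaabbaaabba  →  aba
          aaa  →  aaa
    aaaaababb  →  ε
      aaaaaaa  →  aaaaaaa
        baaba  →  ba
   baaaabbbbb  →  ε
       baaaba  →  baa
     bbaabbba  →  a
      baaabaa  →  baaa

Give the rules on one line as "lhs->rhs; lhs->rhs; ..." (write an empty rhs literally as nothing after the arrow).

  | bbbbbb => abbbb => bb => a
  | aaabbaaabba => abaaabba => ababa => aba
  | aaa
  | aaaaababb => aaaabb => aab => ε

aab->; abb->; bab->b; bb->a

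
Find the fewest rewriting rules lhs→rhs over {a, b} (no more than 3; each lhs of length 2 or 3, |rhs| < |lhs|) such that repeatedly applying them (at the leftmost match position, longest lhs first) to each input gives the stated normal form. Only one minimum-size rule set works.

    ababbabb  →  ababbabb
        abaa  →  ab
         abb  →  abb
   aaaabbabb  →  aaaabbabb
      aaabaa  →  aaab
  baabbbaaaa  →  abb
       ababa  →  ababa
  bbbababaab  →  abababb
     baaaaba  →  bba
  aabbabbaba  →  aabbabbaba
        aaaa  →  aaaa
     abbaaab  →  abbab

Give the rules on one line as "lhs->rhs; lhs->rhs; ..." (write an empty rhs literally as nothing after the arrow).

  | ababbabb
  | abaa => ab
  | abb
  | aaaabbabb

baa->b; bbb->ab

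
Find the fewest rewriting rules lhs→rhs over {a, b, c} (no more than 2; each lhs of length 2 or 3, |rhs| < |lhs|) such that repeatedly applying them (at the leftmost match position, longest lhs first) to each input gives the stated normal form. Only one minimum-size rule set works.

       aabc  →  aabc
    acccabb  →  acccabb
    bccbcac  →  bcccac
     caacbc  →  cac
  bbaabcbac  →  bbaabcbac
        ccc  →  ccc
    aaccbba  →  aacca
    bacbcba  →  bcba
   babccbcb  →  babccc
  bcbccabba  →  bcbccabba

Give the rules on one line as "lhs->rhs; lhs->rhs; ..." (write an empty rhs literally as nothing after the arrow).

acb->; ccb->cc

  | aabc
  | acccabb
  | bccbcac => bcccac
  | caacbc => cac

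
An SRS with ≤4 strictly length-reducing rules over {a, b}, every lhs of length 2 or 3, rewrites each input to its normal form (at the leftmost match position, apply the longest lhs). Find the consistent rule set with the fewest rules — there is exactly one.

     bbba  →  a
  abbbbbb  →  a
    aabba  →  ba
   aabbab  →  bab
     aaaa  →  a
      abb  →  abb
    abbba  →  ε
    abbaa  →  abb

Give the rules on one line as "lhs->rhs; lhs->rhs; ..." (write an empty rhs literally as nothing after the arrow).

aa->; aaa->; aab->; bbb->

  | bbba => a
  | abbbbbb => abbb => a
  | aabba => ba
  | aabbab => bab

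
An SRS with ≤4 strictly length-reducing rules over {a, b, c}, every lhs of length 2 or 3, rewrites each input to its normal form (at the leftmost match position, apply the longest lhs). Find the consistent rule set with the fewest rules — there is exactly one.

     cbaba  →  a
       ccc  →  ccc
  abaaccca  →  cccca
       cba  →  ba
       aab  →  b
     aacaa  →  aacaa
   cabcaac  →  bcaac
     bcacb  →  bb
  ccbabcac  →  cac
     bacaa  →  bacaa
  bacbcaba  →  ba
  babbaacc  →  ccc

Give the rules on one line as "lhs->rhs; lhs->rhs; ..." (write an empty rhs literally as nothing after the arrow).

  | cbaba => baba => a
  | ccc
  | abaaccca => baaccca => cccca
  | cba => ba

ab->b; baa->c; bab->; cb->b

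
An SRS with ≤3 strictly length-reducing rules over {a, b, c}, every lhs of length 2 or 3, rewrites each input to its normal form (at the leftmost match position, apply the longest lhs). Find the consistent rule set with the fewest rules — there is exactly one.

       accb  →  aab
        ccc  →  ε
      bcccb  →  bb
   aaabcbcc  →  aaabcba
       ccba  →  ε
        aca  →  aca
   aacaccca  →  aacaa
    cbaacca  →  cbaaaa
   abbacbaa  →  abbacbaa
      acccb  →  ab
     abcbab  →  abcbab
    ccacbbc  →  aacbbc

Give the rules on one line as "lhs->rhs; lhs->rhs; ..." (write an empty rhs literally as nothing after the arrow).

  | accb => aab
  | ccc => ε
  | bcccb => bb
  | aaabcbcc => aaabcba

aba->; cc->a; ccc->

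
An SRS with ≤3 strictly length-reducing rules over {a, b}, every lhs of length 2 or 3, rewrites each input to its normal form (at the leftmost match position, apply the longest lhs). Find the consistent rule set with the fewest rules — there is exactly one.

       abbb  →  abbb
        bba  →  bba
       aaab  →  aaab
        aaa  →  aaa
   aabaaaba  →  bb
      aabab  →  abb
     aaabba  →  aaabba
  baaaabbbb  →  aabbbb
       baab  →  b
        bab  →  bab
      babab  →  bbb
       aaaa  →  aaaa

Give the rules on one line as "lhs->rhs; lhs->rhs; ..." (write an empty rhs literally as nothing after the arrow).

  | abbb
  | bba
  | aaab
  | aaa

aba->b; baa->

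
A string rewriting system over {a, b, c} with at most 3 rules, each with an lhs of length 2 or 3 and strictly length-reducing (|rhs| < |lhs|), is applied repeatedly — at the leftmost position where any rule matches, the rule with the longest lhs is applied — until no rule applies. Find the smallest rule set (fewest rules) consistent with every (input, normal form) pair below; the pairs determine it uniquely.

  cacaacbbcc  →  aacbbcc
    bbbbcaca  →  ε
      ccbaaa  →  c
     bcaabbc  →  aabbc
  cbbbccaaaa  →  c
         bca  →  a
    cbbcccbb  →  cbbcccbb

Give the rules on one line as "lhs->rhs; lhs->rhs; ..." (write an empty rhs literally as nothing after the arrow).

ba->; bca->a; ca->b

  | cacaacbbcc => bcaacbbcc => aacbbcc
  | bbbbcaca => bbbaca => bbca => ba => ε
  | ccbaaa => ccaa => cba => c
  | bcaabbc => aabbc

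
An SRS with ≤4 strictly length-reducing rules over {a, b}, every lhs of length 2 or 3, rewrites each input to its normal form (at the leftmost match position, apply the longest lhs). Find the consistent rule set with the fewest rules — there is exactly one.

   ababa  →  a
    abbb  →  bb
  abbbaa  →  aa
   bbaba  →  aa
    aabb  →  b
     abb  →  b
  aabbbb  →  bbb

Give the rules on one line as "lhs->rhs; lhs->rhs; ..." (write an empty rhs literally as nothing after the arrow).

  | ababa => aaba => a
  | abbb => bb
  | abbbaa => bbaa => baa => aa
  | bbaba => baba => aba => aa

aab->; abb->b; ba->a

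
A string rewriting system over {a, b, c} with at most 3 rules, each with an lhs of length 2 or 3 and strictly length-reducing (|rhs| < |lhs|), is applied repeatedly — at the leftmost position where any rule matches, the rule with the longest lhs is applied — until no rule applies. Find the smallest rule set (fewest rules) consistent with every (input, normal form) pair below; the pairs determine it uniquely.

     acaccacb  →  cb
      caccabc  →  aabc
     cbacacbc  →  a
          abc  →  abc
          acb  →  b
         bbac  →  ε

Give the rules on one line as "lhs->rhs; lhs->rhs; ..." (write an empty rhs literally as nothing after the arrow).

  | acaccacb => accacb => cacb => cb
  | caccabc => ccabc => aabc
  | cbacacbc => cbacbc => cbbc => cc => a
  | abc

ac->; bb->; cc->a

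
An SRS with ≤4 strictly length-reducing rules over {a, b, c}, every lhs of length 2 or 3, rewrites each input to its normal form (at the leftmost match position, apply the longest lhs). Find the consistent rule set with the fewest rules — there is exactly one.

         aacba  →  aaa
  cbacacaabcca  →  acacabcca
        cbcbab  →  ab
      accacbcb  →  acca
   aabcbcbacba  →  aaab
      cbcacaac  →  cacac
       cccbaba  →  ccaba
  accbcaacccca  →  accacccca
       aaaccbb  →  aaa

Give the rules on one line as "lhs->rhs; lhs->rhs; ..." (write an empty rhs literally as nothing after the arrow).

  | aacba => aaa
  | cbacacaabcca => acacaabcca => acacabcca
  | cbcbab => cbab => ab
  | accacbcb => accacb => acca

baa->ab; caa->ca; cb->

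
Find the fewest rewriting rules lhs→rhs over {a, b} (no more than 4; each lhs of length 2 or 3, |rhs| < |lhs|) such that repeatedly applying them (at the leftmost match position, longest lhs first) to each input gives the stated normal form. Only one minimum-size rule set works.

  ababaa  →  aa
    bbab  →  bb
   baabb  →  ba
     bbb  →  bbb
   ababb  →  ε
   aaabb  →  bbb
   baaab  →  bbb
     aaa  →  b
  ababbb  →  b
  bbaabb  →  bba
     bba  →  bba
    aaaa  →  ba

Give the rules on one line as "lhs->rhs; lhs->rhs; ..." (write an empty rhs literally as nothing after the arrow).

  | ababaa => abaa => aa
  | bbab => bb
  | baabb => ba
  | bbb

aaa->b; ab->; abb->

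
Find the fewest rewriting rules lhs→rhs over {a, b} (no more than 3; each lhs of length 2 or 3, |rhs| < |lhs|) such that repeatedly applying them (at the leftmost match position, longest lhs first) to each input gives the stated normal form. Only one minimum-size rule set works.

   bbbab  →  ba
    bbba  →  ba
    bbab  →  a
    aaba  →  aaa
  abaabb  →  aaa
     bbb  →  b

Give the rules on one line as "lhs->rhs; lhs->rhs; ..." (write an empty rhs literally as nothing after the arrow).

ab->a; bb->

  | bbbab => bab => ba
  | bbba => ba
  | bbab => ab => a
  | aaba => aaa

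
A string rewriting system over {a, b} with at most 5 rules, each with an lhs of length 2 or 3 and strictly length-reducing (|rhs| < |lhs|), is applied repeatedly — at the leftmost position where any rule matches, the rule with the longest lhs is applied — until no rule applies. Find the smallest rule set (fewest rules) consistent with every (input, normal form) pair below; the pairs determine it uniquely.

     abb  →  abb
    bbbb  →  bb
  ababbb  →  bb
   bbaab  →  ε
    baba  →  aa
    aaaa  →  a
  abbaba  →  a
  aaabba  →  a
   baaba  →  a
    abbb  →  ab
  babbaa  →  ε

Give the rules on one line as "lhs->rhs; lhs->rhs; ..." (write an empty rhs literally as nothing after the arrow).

aaa->; aab->; ba->a; bbb->b

  | abb
  | bbbb => bb
  | ababbb => aabbb => bb
  | bbaab => baab => aab => ε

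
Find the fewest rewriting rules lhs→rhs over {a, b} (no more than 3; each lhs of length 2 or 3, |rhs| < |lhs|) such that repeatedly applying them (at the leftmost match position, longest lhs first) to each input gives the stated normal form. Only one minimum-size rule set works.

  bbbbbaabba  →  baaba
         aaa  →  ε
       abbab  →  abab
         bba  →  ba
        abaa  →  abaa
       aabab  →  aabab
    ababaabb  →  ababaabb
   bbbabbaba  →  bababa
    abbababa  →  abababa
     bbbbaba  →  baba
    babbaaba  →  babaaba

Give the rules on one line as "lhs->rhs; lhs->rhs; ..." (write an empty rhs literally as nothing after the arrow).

  | bbbbbaabba => bbbbaabba => bbbaabba => bbaabba => baabba => baaba
  | aaa => ε
  | abbab => abab
  | bba => ba

aaa->; bba->ba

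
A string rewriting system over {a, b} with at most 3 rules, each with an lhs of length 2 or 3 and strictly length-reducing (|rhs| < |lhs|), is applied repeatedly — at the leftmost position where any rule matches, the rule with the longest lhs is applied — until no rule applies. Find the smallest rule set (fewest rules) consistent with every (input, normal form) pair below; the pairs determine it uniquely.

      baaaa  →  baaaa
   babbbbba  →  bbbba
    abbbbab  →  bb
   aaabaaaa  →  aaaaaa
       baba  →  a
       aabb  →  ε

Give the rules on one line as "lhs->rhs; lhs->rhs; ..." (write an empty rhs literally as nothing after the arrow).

  | baaaa
  | babbbbba => bbbba
  | abbbbab => bbbab => bb
  | aaabaaaa => aaaaaa

ab->; bab->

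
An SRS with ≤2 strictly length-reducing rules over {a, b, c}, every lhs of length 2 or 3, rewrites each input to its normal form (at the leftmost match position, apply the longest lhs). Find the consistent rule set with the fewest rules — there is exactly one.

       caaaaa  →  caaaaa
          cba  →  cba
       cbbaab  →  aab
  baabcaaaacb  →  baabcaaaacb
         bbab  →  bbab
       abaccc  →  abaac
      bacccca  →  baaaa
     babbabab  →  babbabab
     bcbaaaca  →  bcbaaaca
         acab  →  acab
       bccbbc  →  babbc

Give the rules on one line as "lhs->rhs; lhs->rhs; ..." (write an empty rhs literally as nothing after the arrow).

cbb->; cc->a

  | caaaaa
  | cba
  | cbbaab => aab
  | baabcaaaacb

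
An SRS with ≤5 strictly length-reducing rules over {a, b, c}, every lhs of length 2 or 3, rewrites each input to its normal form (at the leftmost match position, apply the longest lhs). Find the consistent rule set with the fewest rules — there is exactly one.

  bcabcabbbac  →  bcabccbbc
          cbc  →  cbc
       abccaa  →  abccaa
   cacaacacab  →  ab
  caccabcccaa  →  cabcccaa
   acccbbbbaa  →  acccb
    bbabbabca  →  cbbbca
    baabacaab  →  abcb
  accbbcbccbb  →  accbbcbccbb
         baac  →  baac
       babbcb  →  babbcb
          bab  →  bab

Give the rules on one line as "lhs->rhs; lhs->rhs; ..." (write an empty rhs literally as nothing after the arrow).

aab->b; aba->cb; bba->ab; cac->

  | bcabcabbbac => bcabcababc => bcabccbbc
  | cbc
  | abccaa
  | cacaacacab => aacacab => aaab => ab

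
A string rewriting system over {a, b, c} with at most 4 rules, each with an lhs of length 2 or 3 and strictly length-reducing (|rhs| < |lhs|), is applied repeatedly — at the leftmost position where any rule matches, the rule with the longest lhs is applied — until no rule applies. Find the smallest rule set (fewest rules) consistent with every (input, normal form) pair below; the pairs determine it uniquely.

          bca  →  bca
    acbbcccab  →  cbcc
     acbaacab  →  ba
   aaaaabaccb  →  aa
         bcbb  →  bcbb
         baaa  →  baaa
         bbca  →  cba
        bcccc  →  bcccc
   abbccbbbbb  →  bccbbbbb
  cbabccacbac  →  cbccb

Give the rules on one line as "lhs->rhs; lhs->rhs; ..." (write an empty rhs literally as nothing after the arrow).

ab->; ac->; bbc->cb

  | bca
  | acbbcccab => bbcccab => cbccab => cbcc
  | acbaacab => baacab => baab => ba
  | aaaaabaccb => aaaaaccb => aaaacb => aaab => aa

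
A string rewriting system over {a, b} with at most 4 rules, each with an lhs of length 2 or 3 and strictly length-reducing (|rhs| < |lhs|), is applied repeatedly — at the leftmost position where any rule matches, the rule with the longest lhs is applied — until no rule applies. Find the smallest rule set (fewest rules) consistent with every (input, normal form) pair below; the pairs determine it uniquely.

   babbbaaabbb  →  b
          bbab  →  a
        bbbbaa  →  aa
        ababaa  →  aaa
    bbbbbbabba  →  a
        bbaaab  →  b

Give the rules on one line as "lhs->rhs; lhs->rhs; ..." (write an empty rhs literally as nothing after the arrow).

  | babbbaaabbb => abbaaabbb => bbaaabbb => baaabbb => aaabbb => aabbb => abbb => bbb => bb => b
  | bbab => bab => a
  | bbbbaa => bbbaa => bbaa => baa => aa
  | ababaa => babaa => aaa

ab->b; ba->a; bab->a; bb->b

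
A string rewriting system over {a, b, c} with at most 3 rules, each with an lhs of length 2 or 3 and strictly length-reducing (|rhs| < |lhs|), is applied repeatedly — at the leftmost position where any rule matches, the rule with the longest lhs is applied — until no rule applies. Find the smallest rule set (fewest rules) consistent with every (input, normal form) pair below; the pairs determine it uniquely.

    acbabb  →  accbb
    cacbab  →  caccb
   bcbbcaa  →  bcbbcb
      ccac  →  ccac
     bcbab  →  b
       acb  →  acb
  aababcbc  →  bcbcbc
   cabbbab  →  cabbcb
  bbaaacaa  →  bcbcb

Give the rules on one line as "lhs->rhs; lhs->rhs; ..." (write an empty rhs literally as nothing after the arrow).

aa->b; ba->c; bcc->

  | acbabb => accbb
  | cacbab => caccb
  | bcbbcaa => bcbbcb
  | ccac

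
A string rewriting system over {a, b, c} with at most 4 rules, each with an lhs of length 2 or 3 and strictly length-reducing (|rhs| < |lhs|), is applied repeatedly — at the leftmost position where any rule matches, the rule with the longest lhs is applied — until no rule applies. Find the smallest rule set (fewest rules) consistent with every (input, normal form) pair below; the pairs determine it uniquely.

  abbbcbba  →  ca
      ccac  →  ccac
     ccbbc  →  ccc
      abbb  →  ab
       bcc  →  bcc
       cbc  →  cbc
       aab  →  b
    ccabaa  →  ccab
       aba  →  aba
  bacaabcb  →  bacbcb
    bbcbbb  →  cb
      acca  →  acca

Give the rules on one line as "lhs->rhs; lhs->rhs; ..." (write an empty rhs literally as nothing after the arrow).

  | abbbcbba => abcbba => cbba => ca
  | ccac
  | ccbbc => ccc
  | abbb => ab

aa->; abc->c; bb->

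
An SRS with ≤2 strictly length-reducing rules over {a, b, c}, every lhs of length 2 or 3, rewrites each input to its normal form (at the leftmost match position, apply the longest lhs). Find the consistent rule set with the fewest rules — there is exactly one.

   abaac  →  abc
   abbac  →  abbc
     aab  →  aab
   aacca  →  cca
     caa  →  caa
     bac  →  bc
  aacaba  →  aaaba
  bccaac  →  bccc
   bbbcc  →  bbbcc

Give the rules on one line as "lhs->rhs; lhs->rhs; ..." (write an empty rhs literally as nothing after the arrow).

ac->c; aca->aa

  | abaac => abac => abc
  | abbac => abbc
  | aab
  | aacca => acca => cca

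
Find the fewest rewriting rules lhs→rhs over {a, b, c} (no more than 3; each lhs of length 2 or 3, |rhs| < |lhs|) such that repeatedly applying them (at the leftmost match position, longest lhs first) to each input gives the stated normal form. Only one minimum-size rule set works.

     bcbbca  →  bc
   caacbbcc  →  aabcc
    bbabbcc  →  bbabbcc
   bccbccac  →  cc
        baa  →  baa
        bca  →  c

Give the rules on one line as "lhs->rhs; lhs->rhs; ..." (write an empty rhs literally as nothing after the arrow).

bca->c; ca->a; cb->

  | bcbbca => bbca => bc
  | caacbbcc => aacbbcc => aabcc
  | bbabbcc
  | bccbccac => bcccac => bccac => bcac => cc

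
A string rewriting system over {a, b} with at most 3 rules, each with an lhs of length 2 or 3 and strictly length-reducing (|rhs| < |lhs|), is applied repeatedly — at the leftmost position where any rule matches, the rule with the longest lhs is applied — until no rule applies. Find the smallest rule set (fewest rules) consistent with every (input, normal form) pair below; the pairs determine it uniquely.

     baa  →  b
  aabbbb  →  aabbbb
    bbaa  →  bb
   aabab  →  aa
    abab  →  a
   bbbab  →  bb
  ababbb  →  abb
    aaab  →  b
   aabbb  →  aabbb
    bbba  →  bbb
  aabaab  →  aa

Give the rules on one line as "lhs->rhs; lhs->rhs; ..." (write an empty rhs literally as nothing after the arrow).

aaa->; ba->b; bab->

  | baa => ba => b
  | aabbbb
  | bbaa => bba => bb
  | aabab => aa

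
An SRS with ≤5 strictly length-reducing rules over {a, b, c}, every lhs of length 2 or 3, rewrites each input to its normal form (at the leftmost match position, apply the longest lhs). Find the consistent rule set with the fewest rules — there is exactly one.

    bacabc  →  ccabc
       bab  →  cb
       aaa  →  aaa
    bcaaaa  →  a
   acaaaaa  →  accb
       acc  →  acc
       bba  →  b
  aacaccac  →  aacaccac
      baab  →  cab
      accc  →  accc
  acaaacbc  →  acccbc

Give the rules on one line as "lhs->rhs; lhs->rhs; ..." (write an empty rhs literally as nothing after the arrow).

  | bacabc => ccabc
  | bab => cb
  | aaa
  | bcaaaa => bcbaa => bcca => a

ba->c; bba->b; bcc->; caa->cb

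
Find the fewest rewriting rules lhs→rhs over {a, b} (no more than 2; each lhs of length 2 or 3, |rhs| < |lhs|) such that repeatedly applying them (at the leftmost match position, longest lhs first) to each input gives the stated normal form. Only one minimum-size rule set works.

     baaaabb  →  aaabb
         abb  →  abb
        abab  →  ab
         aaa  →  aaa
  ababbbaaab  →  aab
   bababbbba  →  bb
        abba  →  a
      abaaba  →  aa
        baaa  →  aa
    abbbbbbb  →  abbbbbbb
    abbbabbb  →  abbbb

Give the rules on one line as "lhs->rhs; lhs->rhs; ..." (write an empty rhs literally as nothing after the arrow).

ba->; bba->

  | baaaabb => aaabb
  | abb
  | abab => ab
  | aaa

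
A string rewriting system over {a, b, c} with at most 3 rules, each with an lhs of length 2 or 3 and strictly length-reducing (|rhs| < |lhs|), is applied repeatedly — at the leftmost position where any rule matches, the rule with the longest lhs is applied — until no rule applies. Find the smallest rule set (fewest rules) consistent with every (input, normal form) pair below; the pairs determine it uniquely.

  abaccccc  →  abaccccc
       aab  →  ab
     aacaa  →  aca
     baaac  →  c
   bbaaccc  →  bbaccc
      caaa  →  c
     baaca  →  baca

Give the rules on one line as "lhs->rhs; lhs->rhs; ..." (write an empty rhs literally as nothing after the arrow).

  | abaccccc
  | aab => ab
  | aacaa => acaa => aca
  | baaac => bc => c

aa->a; aaa->; bc->c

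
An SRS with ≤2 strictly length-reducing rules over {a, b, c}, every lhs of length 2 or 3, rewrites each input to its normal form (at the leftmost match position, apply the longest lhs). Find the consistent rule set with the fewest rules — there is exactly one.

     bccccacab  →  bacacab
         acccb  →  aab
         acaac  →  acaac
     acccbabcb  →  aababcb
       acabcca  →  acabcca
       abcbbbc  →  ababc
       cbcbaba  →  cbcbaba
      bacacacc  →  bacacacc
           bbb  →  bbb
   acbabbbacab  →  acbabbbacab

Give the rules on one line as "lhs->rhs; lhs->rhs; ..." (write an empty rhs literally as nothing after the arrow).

  | bccccacab => bacacab
  | acccb => aab
  | acaac
  | acccbabcb => aababcb

cbb->a; ccc->a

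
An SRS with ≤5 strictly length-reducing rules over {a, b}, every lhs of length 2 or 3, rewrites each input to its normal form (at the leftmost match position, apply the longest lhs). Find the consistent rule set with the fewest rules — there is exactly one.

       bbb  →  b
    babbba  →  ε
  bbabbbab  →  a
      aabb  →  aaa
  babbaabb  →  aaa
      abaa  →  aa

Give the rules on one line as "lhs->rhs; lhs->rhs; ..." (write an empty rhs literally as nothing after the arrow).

  | bbb => b
  | babbba => bbba => ba => ε
  | bbabbbab => abbbab => aabab => aab => a
  | aabb => aaa

ab->; abb->aa; ba->; bb->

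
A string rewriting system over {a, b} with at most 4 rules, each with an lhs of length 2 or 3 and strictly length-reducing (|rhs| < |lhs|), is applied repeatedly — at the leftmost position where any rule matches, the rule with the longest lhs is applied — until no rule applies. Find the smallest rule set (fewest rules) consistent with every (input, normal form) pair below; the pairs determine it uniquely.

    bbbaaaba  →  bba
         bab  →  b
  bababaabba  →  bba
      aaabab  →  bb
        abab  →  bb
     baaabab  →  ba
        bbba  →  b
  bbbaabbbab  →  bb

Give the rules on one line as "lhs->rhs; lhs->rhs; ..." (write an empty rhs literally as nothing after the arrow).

  | bbbaaaba => baaaaba => baaba => bba
  | bab => b
  | bababaabba => bbbaabba => baaabba => babba => bba
  | aaabab => abab => bb

aa->; ab->; aba->b; bbb->ba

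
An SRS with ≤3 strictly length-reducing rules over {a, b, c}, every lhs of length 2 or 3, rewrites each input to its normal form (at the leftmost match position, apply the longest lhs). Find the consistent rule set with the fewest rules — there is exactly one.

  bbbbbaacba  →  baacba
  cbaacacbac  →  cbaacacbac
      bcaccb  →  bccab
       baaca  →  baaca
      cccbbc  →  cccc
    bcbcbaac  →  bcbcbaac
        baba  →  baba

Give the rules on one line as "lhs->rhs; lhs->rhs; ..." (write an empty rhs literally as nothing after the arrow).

  | bbbbbaacba => bbbaacba => baacba
  | cbaacacbac
  | bcaccb => bccab
  | baaca

acc->ca; bb->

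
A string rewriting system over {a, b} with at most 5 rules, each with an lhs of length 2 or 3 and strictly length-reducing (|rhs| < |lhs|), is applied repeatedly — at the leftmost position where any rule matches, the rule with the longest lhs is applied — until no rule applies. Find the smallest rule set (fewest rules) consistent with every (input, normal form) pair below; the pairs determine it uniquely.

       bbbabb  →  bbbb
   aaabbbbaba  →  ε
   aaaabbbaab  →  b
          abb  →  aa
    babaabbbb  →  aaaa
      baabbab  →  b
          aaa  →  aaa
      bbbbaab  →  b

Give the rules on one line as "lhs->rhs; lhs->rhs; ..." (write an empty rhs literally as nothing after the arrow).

  | bbbabb => bbbb
  | aaabbbbaba => aaaabbaba => aaaaaaba => aaaaaba => aaaaba => aaaba => aaba => aba => ba => ε
  | aaaabbbaab => aaaaabaab => aaaabaab => aaabaab => aabaab => abaab => baab => aab => ab => b
  | abb => aa

ab->b; abb->aa; ba->; baa->aa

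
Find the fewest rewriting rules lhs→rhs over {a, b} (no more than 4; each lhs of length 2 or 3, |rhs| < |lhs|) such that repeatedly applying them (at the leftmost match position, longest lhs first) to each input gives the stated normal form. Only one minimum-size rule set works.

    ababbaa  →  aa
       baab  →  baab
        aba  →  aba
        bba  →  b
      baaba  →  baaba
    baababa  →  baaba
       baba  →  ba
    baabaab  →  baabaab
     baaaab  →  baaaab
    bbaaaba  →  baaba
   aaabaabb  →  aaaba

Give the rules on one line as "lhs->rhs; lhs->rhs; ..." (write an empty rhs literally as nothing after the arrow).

abb->; bab->b; bba->b

  | ababbaa => abbaa => aa
  | baab
  | aba
  | bba => b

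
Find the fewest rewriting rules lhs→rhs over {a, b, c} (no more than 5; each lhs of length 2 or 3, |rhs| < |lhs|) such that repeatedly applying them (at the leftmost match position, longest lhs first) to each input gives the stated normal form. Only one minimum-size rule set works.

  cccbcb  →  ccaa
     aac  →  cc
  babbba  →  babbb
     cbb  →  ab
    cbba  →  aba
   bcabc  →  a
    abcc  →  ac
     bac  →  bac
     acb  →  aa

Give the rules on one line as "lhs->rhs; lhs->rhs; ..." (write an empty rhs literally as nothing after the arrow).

aac->cc; bba->bb; bc->; cb->a

  | cccbcb => ccacb => ccaa
  | aac => cc
  | babbba => babbb
  | cbb => ab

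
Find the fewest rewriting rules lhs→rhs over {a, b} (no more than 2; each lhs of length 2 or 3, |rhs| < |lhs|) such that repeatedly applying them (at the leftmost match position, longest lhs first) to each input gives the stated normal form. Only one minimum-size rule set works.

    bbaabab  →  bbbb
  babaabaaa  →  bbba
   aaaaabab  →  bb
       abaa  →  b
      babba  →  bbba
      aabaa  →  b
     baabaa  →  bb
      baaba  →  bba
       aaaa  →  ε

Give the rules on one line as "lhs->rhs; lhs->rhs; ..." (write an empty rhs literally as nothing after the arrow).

aa->; ab->b

  | bbaabab => bbbab => bbbb
  | babaabaaa => bbaabaaa => bbbaaa => bbba
  | aaaaabab => aaabab => abab => bab => bb
  | abaa => baa => b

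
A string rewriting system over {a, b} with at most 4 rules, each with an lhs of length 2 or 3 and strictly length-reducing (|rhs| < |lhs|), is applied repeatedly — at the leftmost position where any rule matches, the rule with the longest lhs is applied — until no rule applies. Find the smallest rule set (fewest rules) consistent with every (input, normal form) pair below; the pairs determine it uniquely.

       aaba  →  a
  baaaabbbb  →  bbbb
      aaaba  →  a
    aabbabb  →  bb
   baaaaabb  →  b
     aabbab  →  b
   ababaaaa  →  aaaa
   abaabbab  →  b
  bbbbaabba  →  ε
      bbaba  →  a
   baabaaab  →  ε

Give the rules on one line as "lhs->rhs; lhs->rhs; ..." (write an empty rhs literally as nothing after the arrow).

aab->b; ab->; ba->a; bba->

  | aaba => ba => a
  | baaaabbbb => aaaabbbb => aabbbb => bbbb
  | aaaba => aba => a
  | aabbabb => bbabb => bb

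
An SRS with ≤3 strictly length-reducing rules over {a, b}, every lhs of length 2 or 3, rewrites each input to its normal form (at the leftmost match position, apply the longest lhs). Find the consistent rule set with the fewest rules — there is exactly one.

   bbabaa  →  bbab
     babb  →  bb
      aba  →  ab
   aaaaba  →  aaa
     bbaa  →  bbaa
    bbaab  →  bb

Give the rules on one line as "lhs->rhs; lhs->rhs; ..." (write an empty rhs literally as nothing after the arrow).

aab->; aba->ab; abb->b

  | bbabaa => bbaba => bbab
  | babb => bb
  | aba => ab
  | aaaaba => aaa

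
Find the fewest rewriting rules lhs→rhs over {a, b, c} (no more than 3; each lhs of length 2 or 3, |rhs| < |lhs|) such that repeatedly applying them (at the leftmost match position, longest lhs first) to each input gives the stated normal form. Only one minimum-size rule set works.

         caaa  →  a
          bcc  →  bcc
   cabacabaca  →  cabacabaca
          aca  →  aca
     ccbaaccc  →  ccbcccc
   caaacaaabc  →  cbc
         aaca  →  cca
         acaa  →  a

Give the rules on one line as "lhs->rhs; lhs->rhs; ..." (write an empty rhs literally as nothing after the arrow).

  | caaa => a
  | bcc
  | cabacabaca
  | aca

aa->c; caa->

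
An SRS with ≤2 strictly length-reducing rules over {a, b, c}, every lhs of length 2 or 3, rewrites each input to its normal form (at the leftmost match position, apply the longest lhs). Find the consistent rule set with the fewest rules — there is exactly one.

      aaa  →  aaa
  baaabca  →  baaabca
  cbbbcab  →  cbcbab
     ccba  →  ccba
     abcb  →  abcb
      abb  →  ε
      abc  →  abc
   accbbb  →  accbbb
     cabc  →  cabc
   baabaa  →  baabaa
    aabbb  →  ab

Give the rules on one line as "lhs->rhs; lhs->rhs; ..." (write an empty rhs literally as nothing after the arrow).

  | aaa
  | baaabca
  | cbbbcab => cbcbab
  | ccba

abb->; bbc->cb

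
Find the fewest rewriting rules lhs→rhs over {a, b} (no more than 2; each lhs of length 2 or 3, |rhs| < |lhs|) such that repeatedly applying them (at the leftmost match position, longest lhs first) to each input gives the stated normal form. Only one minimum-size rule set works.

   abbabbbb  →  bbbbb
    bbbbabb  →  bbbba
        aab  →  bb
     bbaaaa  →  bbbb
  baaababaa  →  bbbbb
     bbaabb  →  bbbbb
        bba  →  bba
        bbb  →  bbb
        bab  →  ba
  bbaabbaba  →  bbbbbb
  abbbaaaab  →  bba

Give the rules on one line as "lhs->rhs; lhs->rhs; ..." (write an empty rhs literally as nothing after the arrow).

  | abbabbbb => ababbbb => aabbbb => bbbbb
  | bbbbabb => bbbbab => bbbba
  | aab => bb
  | bbaaaa => bbbaa => bbbb

aa->b; ab->a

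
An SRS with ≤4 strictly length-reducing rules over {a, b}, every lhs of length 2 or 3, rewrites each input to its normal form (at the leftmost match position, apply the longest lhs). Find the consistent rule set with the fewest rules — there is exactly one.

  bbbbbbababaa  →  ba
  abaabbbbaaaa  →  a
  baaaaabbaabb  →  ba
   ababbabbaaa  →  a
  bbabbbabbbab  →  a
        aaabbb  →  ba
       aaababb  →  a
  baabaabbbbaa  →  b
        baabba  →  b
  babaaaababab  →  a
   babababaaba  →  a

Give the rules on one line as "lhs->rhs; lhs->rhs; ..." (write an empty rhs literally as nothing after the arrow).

  | bbbbbbababaa => abbbbababaa => abbbababaa => abbababaa => abababaa => aababaa => bbabaa => aabaa => bbaa => aaa => ba
  | abaabbbbaaaa => aaabbbbaaaa => babbbbaaaa => babbbaaaa => babbaaaa => babaaaa => baaaaa => bbaaa => aaaa => baa => bb => a
  | baaaaabbaabb => bbaaabbaabb => aaaabbaabb => baabbaabb => bbbbaabb => abbaabb => abaabb => aaabb => babb => bab => ba
  | ababbabbaaa => aabbabbaaa => bbbabbaaa => ababbaaa => aabbaaa => bbbaaa => abaaa => aaaa => baa => bb => a

aa->b; ab->a; bb->a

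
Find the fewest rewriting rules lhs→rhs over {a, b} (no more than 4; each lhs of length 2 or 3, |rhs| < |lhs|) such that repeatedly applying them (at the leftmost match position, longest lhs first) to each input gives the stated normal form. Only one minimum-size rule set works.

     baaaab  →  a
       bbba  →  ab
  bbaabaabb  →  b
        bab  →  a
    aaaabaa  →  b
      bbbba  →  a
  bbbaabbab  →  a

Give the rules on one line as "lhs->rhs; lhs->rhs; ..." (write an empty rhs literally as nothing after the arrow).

  | baaaab => baaab => baab => bab => bb => a
  | bbba => aba => ab
  | bbaabaabb => aaabaabb => abaabb => ababb => abbb => aab => b
  | bab => bb => a

aa->; ba->b; bb->a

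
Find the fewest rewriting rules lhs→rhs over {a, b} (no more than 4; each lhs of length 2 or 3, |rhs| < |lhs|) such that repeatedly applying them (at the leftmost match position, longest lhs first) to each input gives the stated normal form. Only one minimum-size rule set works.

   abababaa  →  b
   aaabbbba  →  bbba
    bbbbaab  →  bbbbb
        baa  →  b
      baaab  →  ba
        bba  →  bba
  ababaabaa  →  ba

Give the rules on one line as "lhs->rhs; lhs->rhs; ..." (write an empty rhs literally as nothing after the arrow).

  | abababaa => bababaa => aabaa => baa => b
  | aaabbbba => babbbba => abbba => bbba
  | bbbbaab => bbbbb
  | baa => b

aa->; aaa->ba; ab->b; bab->a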